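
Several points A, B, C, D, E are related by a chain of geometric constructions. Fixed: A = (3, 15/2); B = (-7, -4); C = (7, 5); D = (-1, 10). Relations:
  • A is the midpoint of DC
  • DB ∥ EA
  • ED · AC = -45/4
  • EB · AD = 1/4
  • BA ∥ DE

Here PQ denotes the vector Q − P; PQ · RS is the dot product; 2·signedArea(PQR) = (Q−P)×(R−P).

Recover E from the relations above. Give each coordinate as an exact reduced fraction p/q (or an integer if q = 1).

1. E_x = 9  [DB ∥ EA ∩ BA ∥ DE]
2. E_y = 43/2  [DB ∥ EA ∩ BA ∥ DE]
   → E = (9, 43/2)

E = (9, 43/2)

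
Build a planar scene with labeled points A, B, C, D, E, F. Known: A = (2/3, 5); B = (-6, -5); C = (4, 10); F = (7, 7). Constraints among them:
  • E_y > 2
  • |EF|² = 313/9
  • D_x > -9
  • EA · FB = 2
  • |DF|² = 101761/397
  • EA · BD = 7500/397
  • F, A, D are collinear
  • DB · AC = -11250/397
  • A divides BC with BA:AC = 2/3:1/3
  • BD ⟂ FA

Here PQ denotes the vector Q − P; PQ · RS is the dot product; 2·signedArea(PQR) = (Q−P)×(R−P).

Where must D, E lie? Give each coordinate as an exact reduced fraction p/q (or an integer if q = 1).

D = (-3282/397, 865/397)
E = (8/3, 3)

1. D_x = -3282/397  [F, A, D are collinear ∩ BD ⟂ FA]
2. D_y = 865/397  [F, A, D are collinear ∩ BD ⟂ FA]
   → D = (-3282/397, 865/397)
3. E_x = 8/3  [EA · FB = 2 ∩ EA · BD = 7500/397]
4. E_y = 3  [EA · FB = 2 ∩ EA · BD = 7500/397]
   → E = (8/3, 3)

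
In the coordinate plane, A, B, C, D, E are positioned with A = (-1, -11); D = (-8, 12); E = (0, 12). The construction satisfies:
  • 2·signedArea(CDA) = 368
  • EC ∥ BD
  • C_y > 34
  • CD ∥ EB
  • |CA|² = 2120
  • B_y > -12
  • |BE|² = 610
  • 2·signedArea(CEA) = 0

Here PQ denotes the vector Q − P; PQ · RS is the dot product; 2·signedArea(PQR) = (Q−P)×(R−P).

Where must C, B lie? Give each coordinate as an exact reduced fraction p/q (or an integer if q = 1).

1. C_x = 1  [2·signedArea(CEA) = 0 ∩ 2·signedArea(CDA) = 368]
2. C_y = 35  [2·signedArea(CEA) = 0 ∩ 2·signedArea(CDA) = 368]
   → C = (1, 35)
3. B_x = -9  [EC ∥ BD ∩ CD ∥ EB]
4. B_y = -11  [EC ∥ BD ∩ CD ∥ EB]
   → B = (-9, -11)

B = (-9, -11)
C = (1, 35)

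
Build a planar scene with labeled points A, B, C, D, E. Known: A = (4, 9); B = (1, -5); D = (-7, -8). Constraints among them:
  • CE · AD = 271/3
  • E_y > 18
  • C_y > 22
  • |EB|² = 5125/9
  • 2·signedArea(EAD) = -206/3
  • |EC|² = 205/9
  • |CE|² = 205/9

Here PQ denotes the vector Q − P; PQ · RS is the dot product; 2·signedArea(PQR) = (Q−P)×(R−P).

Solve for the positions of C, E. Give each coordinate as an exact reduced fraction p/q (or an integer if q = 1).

C = (7, 23)
E = (6, 55/3)

1. E_x = 6  [line 17·x + -11·y + 299/3 = 0 ∩ |EB|² = 5125/9]
2. E_y = 55/3  [line 17·x + -11·y + 299/3 = 0 ∩ |EB|² = 5125/9]
   → E = (6, 55/3)
3. C_x = 7  [line 11·x + 17·y + -468 = 0 ∩ |CE|² = 205/9]
4. C_y = 23  [line 11·x + 17·y + -468 = 0 ∩ |CE|² = 205/9]
   → C = (7, 23)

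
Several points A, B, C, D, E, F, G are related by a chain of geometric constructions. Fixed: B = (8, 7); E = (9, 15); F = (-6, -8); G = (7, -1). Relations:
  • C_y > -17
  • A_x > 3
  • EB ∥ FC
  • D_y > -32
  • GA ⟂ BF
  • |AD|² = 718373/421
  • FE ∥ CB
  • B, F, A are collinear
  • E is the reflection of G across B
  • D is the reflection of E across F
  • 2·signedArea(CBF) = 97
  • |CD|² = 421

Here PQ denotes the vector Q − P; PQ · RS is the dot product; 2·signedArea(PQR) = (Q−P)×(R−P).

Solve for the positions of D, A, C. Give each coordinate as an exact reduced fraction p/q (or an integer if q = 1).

A = (1492/421, 937/421)
C = (-7, -16)
D = (-21, -31)

1. D_x = -21  [D is the reflection of E across F]
2. D_y = -31  [D is the reflection of E across F]
   → D = (-21, -31)
3. A_x = 1492/421  [B, F, A are collinear ∩ GA ⟂ BF]
4. A_y = 937/421  [B, F, A are collinear ∩ GA ⟂ BF]
   → A = (1492/421, 937/421)
5. C_x = -7  [FE ∥ CB ∩ EB ∥ FC]
6. C_y = -16  [FE ∥ CB ∩ EB ∥ FC]
   → C = (-7, -16)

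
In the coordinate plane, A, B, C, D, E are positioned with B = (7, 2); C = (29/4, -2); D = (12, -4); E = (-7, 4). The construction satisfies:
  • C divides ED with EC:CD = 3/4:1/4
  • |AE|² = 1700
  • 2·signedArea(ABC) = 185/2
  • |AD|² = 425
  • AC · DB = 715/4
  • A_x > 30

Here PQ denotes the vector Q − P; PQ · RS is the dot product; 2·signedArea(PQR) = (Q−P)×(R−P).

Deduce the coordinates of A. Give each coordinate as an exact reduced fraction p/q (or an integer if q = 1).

A = (31, -12)

1. A_x = 31  [2·signedArea(ABC) = 185/2 ∩ AC · DB = 715/4]
2. A_y = -12  [2·signedArea(ABC) = 185/2 ∩ AC · DB = 715/4]
   → A = (31, -12)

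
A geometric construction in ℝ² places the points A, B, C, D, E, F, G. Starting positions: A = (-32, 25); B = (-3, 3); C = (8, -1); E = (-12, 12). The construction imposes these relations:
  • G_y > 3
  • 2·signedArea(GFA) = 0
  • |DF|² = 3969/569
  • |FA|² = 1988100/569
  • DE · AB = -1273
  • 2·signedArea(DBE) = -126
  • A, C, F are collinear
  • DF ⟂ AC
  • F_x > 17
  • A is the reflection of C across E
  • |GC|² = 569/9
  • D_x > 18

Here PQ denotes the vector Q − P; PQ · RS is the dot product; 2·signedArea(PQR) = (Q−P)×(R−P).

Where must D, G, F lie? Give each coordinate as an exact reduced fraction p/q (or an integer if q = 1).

D = (19, -5)
F = (9992/569, -4105/569)
G = (4/3, 10/3)

1. D_x = 19  [2·signedArea(DBE) = -126 ∩ DE · AB = -1273]
2. D_y = -5  [2·signedArea(DBE) = -126 ∩ DE · AB = -1273]
   → D = (19, -5)
3. F_x = 9992/569  [A, C, F are collinear ∩ DF ⟂ AC]
4. F_y = -4105/569  [A, C, F are collinear ∩ DF ⟂ AC]
   → F = (9992/569, -4105/569)
5. G_x = 4/3  [line -18330/569·x + -28200/569·y + 118440/569 = 0 ∩ |GC|² = 569/9]
6. G_y = 10/3  [line -18330/569·x + -28200/569·y + 118440/569 = 0 ∩ |GC|² = 569/9]
   → G = (4/3, 10/3)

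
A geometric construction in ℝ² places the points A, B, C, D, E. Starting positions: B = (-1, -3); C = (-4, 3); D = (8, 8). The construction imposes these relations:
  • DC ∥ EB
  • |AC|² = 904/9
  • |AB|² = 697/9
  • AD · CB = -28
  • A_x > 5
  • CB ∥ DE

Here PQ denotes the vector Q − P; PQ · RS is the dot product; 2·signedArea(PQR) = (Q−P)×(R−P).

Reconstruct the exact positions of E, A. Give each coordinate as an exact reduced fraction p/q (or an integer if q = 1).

A = (6, 7/3)
E = (11, 2)

1. E_x = 11  [DC ∥ EB ∩ CB ∥ DE]
2. E_y = 2  [DC ∥ EB ∩ CB ∥ DE]
   → E = (11, 2)
3. A_x = 6  [line -3·x + 6·y + 4 = 0 ∩ |AB|² = 697/9]
4. A_y = 7/3  [line -3·x + 6·y + 4 = 0 ∩ |AB|² = 697/9]
   → A = (6, 7/3)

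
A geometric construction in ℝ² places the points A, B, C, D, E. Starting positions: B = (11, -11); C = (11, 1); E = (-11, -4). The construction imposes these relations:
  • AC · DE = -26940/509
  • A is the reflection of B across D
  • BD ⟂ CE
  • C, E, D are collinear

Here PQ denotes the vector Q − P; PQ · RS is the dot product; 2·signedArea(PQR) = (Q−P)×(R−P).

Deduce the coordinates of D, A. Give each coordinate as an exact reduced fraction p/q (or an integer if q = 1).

A = (2959/509, 6017/509)
D = (4279/509, 209/509)

1. D_x = 4279/509  [C, E, D are collinear ∩ BD ⟂ CE]
2. D_y = 209/509  [C, E, D are collinear ∩ BD ⟂ CE]
   → D = (4279/509, 209/509)
3. A_x = 2959/509  [A is the reflection of B across D]
4. A_y = 6017/509  [A is the reflection of B across D]
   → A = (2959/509, 6017/509)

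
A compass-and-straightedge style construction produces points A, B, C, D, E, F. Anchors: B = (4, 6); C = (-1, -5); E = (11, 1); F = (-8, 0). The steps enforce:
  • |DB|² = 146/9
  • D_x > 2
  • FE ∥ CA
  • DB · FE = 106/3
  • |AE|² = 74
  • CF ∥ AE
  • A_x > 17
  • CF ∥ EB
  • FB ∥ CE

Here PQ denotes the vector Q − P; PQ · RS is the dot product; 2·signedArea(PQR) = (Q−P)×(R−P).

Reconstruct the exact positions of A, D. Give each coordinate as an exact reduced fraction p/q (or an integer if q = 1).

A = (18, -4)
D = (7/3, 7/3)

1. A_x = 18  [CF ∥ AE ∩ FE ∥ CA]
2. A_y = -4  [CF ∥ AE ∩ FE ∥ CA]
   → A = (18, -4)
3. D_x = 7/3  [line -19·x + -1·y + 140/3 = 0 ∩ |DB|² = 146/9]
4. D_y = 7/3  [line -19·x + -1·y + 140/3 = 0 ∩ |DB|² = 146/9]
   → D = (7/3, 7/3)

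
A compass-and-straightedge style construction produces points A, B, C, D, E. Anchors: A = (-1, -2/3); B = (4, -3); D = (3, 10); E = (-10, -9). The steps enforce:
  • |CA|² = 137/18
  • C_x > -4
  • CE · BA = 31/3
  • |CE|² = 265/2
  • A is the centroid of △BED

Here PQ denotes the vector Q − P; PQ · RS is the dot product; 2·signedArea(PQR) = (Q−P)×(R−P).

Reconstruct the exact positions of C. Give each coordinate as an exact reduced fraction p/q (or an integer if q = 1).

C = (-7/2, 1/2)

1. C_x = -7/2  [line 5·x + -7/3·y + 56/3 = 0 ∩ |CE|² = 265/2]
2. C_y = 1/2  [line 5·x + -7/3·y + 56/3 = 0 ∩ |CE|² = 265/2]
   → C = (-7/2, 1/2)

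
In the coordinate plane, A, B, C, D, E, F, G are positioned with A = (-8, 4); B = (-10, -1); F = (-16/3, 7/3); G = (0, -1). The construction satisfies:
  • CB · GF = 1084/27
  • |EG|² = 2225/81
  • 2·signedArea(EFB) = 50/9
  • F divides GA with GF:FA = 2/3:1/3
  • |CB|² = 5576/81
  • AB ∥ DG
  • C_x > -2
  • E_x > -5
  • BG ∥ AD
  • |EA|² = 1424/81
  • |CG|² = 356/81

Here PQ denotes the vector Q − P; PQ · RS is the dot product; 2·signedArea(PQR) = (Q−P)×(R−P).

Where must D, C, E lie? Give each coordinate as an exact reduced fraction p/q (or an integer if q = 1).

C = (-16/9, 1/9)
D = (2, 4)
E = (-40/9, 16/9)

1. D_x = 2  [AB ∥ DG ∩ BG ∥ AD]
2. D_y = 4  [AB ∥ DG ∩ BG ∥ AD]
   → D = (2, 4)
3. C_x = -16/9  [line 16/3·x + -10/3·y + 266/27 = 0 ∩ |CG|² = 356/81]
4. C_y = 1/9  [line 16/3·x + -10/3·y + 266/27 = 0 ∩ |CG|² = 356/81]
   → C = (-16/9, 1/9)
5. E_x = -40/9  [line 10/3·x + -14/3·y + 208/9 = 0 ∩ |EA|² = 1424/81]
6. E_y = 16/9  [line 10/3·x + -14/3·y + 208/9 = 0 ∩ |EA|² = 1424/81]
   → E = (-40/9, 16/9)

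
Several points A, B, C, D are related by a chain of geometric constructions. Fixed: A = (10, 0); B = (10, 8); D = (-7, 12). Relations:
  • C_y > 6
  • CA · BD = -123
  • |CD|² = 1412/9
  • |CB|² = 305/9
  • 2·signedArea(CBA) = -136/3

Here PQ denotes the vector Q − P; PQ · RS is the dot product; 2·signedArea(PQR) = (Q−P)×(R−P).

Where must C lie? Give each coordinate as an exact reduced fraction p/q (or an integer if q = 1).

1. C_x = 13/3  [2·signedArea(CBA) = -136/3 ∩ CA · BD = -123]
2. C_y = 20/3  [2·signedArea(CBA) = -136/3 ∩ CA · BD = -123]
   → C = (13/3, 20/3)

C = (13/3, 20/3)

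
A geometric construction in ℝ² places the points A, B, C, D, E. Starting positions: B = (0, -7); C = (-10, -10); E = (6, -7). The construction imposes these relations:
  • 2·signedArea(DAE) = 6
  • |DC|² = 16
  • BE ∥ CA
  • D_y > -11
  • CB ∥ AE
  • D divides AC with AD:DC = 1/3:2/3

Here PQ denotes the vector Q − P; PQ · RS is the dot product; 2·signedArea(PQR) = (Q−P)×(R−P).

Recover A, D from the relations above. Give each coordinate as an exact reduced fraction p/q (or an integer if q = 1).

A = (-4, -10)
D = (-6, -10)

1. A_x = -4  [CB ∥ AE ∩ BE ∥ CA]
2. A_y = -10  [CB ∥ AE ∩ BE ∥ CA]
   → A = (-4, -10)
3. D_x = -6  [D divides AC with AD:DC = 1/3:2/3]
4. D_y = -10  [D divides AC with AD:DC = 1/3:2/3]
   → D = (-6, -10)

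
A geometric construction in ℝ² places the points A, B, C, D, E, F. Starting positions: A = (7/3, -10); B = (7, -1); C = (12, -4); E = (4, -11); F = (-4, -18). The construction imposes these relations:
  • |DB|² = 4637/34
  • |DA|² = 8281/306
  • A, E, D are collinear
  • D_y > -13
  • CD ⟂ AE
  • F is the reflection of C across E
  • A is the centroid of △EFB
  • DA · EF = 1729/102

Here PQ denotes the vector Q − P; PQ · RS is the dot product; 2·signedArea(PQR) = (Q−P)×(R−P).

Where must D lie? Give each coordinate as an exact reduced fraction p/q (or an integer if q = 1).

1. D_x = 231/34  [A, E, D are collinear ∩ CD ⟂ AE]
2. D_y = -431/34  [A, E, D are collinear ∩ CD ⟂ AE]
   → D = (231/34, -431/34)

D = (231/34, -431/34)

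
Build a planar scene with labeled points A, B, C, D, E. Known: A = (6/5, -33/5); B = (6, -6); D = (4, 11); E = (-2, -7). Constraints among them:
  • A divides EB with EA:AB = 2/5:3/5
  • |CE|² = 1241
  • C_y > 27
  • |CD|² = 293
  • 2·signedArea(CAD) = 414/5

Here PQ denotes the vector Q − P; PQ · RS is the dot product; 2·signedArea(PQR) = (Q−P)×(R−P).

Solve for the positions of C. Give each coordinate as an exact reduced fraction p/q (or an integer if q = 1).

C = (2, 28)

1. C_x = 2  [line -88/5·x + 14/5·y + -216/5 = 0 ∩ |CD|² = 293]
2. C_y = 28  [line -88/5·x + 14/5·y + -216/5 = 0 ∩ |CD|² = 293]
   → C = (2, 28)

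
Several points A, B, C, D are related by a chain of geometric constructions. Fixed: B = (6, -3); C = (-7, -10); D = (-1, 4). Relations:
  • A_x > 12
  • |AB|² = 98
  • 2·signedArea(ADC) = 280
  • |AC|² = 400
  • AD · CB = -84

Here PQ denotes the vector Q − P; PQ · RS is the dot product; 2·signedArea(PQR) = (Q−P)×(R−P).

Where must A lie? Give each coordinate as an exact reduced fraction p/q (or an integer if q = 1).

1. A_x = 13  [2·signedArea(ADC) = 280 ∩ AD · CB = -84]
2. A_y = -10  [2·signedArea(ADC) = 280 ∩ AD · CB = -84]
   → A = (13, -10)

A = (13, -10)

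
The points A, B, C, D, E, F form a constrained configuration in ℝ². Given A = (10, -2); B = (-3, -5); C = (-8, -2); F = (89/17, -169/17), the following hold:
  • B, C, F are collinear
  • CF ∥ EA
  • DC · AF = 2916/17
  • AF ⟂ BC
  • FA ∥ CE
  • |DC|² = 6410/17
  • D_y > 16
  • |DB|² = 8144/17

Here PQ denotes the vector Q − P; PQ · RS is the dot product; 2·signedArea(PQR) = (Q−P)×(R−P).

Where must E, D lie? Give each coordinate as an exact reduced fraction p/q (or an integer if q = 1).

D = (-59/17, 287/17)
E = (-55/17, 101/17)

1. E_x = -55/17  [CF ∥ EA ∩ FA ∥ CE]
2. E_y = 101/17  [CF ∥ EA ∩ FA ∥ CE]
   → E = (-55/17, 101/17)
3. D_x = -59/17  [line 81/17·x + 135/17·y + -1998/17 = 0 ∩ |DB|² = 8144/17]
4. D_y = 287/17  [line 81/17·x + 135/17·y + -1998/17 = 0 ∩ |DB|² = 8144/17]
   → D = (-59/17, 287/17)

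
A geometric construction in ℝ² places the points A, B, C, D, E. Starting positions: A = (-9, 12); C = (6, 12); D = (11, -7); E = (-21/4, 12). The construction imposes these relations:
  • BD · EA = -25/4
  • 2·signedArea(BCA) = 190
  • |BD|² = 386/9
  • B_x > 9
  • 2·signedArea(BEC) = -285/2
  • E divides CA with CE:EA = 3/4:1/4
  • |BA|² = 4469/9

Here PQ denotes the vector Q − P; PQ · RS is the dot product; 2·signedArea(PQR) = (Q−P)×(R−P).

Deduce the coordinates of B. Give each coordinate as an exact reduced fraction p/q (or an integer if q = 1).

B = (28/3, -2/3)

1. B_x = 28/3  [2·signedArea(BEC) = -285/2 ∩ BD · EA = -25/4]
2. B_y = -2/3  [2·signedArea(BEC) = -285/2 ∩ BD · EA = -25/4]
   → B = (28/3, -2/3)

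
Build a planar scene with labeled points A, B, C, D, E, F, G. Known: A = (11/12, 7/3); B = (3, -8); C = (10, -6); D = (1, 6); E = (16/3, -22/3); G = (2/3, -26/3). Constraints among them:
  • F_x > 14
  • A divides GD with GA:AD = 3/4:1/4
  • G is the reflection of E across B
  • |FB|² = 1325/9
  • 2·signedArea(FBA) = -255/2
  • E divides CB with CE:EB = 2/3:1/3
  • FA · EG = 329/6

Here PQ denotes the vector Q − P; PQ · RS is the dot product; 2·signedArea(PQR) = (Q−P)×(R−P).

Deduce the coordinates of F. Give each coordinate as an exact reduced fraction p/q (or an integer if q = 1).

1. F_x = 44/3  [FA · EG = 329/6 ∩ 2·signedArea(FBA) = -255/2]
2. F_y = -14/3  [FA · EG = 329/6 ∩ 2·signedArea(FBA) = -255/2]
   → F = (44/3, -14/3)

F = (44/3, -14/3)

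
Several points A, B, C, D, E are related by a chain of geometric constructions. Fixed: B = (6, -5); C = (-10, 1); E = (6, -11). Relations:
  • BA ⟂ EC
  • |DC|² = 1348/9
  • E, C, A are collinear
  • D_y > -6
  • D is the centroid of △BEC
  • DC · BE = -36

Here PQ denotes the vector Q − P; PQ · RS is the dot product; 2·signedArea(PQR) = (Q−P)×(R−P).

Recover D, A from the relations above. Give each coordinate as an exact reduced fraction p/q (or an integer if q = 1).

1. D_x = 2/3  [D is the centroid of △BEC]
2. D_y = -5  [D is the centroid of △BEC]
   → D = (2/3, -5)
3. A_x = 78/25  [E, C, A are collinear ∩ BA ⟂ EC]
4. A_y = -221/25  [E, C, A are collinear ∩ BA ⟂ EC]
   → A = (78/25, -221/25)

A = (78/25, -221/25)
D = (2/3, -5)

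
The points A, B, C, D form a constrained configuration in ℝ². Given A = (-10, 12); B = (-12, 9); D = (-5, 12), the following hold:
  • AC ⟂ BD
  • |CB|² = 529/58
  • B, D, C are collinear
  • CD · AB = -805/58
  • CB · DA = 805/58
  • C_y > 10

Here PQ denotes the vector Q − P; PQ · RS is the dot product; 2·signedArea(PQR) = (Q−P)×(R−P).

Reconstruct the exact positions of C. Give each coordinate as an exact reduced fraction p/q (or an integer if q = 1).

C = (-535/58, 591/58)

1. C_x = -535/58  [B, D, C are collinear ∩ AC ⟂ BD]
2. C_y = 591/58  [B, D, C are collinear ∩ AC ⟂ BD]
   → C = (-535/58, 591/58)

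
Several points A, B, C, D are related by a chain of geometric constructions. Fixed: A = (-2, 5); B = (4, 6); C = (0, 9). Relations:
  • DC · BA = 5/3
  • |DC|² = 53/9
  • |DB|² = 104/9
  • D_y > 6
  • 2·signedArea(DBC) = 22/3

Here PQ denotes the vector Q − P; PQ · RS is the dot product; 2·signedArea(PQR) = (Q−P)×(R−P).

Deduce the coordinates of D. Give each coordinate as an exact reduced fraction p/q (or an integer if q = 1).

D = (2/3, 20/3)

1. D_x = 2/3  [2·signedArea(DBC) = 22/3 ∩ DC · BA = 5/3]
2. D_y = 20/3  [2·signedArea(DBC) = 22/3 ∩ DC · BA = 5/3]
   → D = (2/3, 20/3)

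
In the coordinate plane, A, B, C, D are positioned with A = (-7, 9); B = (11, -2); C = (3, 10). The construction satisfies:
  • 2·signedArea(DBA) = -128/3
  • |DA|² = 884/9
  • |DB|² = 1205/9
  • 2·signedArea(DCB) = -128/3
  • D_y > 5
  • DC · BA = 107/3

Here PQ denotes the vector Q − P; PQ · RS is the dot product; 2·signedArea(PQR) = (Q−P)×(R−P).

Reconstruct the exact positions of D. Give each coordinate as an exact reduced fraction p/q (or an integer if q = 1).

1. D_x = 7/3  [2·signedArea(DBA) = -128/3 ∩ 2·signedArea(DCB) = -128/3]
2. D_y = 17/3  [2·signedArea(DBA) = -128/3 ∩ 2·signedArea(DCB) = -128/3]
   → D = (7/3, 17/3)

D = (7/3, 17/3)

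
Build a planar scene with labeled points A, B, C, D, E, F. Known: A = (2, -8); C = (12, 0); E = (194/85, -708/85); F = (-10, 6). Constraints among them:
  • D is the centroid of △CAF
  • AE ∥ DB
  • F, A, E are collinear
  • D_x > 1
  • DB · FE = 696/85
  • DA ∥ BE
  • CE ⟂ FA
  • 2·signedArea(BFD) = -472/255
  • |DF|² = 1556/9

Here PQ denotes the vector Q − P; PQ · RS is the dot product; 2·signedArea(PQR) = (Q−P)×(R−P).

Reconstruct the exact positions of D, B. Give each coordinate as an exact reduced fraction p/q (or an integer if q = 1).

B = (412/255, -254/255)
D = (4/3, -2/3)

1. D_x = 4/3  [D is the centroid of △CAF]
2. D_y = -2/3  [D is the centroid of △CAF]
   → D = (4/3, -2/3)
3. B_x = 412/255  [DA ∥ BE ∩ AE ∥ DB]
4. B_y = -254/255  [DA ∥ BE ∩ AE ∥ DB]
   → B = (412/255, -254/255)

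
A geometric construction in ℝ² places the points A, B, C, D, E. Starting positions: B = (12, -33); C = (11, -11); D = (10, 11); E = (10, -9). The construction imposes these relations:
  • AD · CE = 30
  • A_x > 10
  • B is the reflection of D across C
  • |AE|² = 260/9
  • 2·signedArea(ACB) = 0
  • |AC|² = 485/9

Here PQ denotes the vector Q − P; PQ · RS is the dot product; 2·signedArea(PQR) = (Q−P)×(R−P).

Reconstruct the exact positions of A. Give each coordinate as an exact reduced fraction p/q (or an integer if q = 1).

A = (32/3, -11/3)

1. A_x = 32/3  [2·signedArea(ACB) = 0 ∩ AD · CE = 30]
2. A_y = -11/3  [2·signedArea(ACB) = 0 ∩ AD · CE = 30]
   → A = (32/3, -11/3)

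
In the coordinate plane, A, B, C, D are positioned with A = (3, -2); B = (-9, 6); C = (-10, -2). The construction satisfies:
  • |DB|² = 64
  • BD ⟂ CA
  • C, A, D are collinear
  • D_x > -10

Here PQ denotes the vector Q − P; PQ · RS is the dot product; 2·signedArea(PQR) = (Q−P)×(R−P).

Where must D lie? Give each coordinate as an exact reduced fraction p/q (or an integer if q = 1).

1. D_x = -9  [C, A, D are collinear ∩ BD ⟂ CA]
2. D_y = -2  [C, A, D are collinear ∩ BD ⟂ CA]
   → D = (-9, -2)

D = (-9, -2)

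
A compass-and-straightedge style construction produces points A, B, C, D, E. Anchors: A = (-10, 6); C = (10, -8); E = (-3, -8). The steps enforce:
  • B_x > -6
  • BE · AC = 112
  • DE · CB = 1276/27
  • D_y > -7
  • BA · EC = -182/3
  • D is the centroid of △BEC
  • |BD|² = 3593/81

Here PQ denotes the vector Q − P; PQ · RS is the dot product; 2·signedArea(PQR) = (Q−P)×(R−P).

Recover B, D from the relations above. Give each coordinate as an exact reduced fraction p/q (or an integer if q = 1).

1. B_x = -16/3  [BA · EC = -182/3 ∩ BE · AC = 112]
2. B_y = -10/3  [BA · EC = -182/3 ∩ BE · AC = 112]
   → B = (-16/3, -10/3)
3. D_x = 5/9  [D is the centroid of △BEC]
4. D_y = -58/9  [D is the centroid of △BEC]
   → D = (5/9, -58/9)

B = (-16/3, -10/3)
D = (5/9, -58/9)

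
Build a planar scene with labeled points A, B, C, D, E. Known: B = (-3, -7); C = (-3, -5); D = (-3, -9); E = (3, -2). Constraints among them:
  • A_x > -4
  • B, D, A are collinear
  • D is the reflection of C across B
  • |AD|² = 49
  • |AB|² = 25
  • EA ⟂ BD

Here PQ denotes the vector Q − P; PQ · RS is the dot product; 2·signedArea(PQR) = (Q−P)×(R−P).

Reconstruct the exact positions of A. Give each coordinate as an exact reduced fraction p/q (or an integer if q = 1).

1. A_x = -3  [B, D, A are collinear ∩ EA ⟂ BD]
2. A_y = -2  [B, D, A are collinear ∩ EA ⟂ BD]
   → A = (-3, -2)

A = (-3, -2)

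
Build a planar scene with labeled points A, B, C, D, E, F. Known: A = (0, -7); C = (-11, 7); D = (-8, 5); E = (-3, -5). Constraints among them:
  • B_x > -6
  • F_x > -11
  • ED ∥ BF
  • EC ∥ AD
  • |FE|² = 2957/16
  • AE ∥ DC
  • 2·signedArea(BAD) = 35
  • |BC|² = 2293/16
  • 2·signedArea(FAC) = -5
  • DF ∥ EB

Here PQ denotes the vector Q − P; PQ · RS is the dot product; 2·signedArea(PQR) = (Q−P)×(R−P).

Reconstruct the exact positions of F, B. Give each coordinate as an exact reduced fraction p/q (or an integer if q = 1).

B = (-21/4, -7/2)
F = (-41/4, 13/2)

1. B_x = -21/4  [line -12·x + -8·y + -91 = 0 ∩ |BC|² = 2293/16]
2. B_y = -7/2  [line -12·x + -8·y + -91 = 0 ∩ |BC|² = 2293/16]
   → B = (-21/4, -7/2)
3. F_x = -41/4  [2·signedArea(FAC) = -5 ∩ ED ∥ BF]
4. F_y = 13/2  [2·signedArea(FAC) = -5 ∩ ED ∥ BF]
   → F = (-41/4, 13/2)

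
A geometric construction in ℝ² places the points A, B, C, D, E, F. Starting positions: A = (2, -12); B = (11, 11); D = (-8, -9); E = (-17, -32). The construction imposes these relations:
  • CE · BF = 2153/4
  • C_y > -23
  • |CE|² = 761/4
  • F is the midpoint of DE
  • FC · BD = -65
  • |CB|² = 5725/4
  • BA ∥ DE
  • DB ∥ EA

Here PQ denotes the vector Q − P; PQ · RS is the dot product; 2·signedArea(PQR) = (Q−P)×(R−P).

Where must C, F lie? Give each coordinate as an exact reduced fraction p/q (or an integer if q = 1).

1. F_x = -25/2  [F is the midpoint of DE]
2. F_y = -41/2  [F is the midpoint of DE]
   → F = (-25/2, -41/2)
3. C_x = -15/2  [CE · BF = 2153/4 ∩ FC · BD = -65]
4. C_y = -22  [CE · BF = 2153/4 ∩ FC · BD = -65]
   → C = (-15/2, -22)

C = (-15/2, -22)
F = (-25/2, -41/2)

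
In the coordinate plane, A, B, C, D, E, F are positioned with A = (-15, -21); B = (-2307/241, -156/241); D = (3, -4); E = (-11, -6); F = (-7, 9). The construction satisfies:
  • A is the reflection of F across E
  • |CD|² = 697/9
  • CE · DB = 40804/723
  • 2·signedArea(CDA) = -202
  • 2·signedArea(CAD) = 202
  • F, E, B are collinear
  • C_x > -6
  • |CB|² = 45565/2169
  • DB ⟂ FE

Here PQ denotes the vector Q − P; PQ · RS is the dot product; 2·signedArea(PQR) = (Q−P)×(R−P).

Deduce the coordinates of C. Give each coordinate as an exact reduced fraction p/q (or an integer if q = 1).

C = (-5, -1/3)

1. C_x = -5  [CE · DB = 40804/723 ∩ 2·signedArea(CDA) = -202]
2. C_y = -1/3  [CE · DB = 40804/723 ∩ 2·signedArea(CDA) = -202]
   → C = (-5, -1/3)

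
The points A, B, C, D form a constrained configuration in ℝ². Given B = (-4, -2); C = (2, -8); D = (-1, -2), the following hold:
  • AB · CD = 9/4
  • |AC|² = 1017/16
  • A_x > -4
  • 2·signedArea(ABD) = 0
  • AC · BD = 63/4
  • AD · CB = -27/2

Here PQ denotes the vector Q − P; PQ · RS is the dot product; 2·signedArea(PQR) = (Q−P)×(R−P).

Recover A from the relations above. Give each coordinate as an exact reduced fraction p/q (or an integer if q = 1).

A = (-13/4, -2)

1. A_x = -13/4  [2·signedArea(ABD) = 0 ∩ AD · CB = -27/2]
2. A_y = -2  [2·signedArea(ABD) = 0 ∩ AD · CB = -27/2]
   → A = (-13/4, -2)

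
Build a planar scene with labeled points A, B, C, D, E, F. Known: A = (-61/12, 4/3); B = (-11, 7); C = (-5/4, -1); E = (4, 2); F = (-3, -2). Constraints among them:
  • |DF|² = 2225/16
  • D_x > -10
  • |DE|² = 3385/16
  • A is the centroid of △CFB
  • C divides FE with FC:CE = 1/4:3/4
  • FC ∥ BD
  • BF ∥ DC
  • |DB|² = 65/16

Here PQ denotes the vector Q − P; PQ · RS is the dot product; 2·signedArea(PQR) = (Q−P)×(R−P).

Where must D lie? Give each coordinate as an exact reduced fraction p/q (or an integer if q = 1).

D = (-37/4, 8)

1. D_x = -37/4  [BF ∥ DC ∩ FC ∥ BD]
2. D_y = 8  [BF ∥ DC ∩ FC ∥ BD]
   → D = (-37/4, 8)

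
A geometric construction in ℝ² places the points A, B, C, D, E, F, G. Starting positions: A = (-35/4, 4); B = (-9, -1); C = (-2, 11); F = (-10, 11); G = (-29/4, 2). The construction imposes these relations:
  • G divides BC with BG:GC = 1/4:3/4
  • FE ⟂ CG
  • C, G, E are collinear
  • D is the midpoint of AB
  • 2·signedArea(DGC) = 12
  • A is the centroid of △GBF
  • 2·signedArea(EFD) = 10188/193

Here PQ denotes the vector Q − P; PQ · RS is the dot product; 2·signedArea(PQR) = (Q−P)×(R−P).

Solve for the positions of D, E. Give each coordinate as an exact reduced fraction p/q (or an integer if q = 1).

1. D_x = -71/8  [D is the midpoint of AB]
2. D_y = 3/2  [D is the midpoint of AB]
   → D = (-71/8, 3/2)
3. E_x = -778/193  [C, G, E are collinear ∩ FE ⟂ CG]
4. E_y = 1451/193  [C, G, E are collinear ∩ FE ⟂ CG]
   → E = (-778/193, 1451/193)

D = (-71/8, 3/2)
E = (-778/193, 1451/193)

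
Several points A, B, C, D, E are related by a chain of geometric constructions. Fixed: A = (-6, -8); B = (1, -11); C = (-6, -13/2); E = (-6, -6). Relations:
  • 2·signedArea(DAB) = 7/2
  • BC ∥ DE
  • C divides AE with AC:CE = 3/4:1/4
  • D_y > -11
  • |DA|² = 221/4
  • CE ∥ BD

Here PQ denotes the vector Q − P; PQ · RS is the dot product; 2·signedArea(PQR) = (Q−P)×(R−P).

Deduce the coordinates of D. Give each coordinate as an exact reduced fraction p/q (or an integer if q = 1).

D = (1, -21/2)

1. D_x = 1  [BC ∥ DE ∩ CE ∥ BD]
2. D_y = -21/2  [BC ∥ DE ∩ CE ∥ BD]
   → D = (1, -21/2)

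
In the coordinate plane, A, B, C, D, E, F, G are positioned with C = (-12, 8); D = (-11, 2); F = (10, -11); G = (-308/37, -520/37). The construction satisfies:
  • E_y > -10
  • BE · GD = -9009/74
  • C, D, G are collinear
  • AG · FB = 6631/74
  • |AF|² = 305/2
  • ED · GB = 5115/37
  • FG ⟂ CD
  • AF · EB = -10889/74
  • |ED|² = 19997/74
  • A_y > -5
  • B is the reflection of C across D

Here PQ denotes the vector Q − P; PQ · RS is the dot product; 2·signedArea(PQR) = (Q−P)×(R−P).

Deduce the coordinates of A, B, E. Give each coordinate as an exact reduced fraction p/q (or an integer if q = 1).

1. B_x = -10  [B is the reflection of C across D]
2. B_y = -4  [B is the reflection of C across D]
   → B = (-10, -4)
3. E_x = 29/74  [line 62/37·x + -372/37·y + -3689/37 = 0 ∩ |ED|² = 19997/74]
4. E_y = -729/74  [line 62/37·x + -372/37·y + -3689/37 = 0 ∩ |ED|² = 19997/74]
   → E = (29/74, -729/74)
5. A_x = -1/2  [AG · FB = 6631/74 ∩ AF · EB = -10889/74]
6. A_y = -9/2  [AG · FB = 6631/74 ∩ AF · EB = -10889/74]
   → A = (-1/2, -9/2)

A = (-1/2, -9/2)
B = (-10, -4)
E = (29/74, -729/74)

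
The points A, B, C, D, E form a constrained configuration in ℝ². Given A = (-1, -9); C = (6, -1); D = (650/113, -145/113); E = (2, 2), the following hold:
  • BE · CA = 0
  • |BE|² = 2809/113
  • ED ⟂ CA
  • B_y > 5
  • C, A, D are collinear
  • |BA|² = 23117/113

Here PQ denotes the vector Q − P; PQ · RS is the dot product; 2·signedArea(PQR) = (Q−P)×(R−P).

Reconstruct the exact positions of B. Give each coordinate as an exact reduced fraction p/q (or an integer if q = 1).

B = (-198/113, 597/113)

1. B_x = -198/113  [line 7·x + 8·y + -30 = 0 ∩ |BA|² = 23117/113]
2. B_y = 597/113  [line 7·x + 8·y + -30 = 0 ∩ |BA|² = 23117/113]
   → B = (-198/113, 597/113)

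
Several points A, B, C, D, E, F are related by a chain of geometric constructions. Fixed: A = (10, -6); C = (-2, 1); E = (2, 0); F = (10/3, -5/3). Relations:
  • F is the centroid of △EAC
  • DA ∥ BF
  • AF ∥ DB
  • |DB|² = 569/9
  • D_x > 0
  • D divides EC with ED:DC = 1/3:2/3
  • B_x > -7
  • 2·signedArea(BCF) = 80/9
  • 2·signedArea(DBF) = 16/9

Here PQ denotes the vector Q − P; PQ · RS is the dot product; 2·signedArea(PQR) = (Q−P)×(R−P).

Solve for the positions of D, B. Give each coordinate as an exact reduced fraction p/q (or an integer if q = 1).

B = (-6, 14/3)
D = (2/3, 1/3)

1. D_x = 2/3  [D divides EC with ED:DC = 1/3:2/3]
2. D_y = 1/3  [D divides EC with ED:DC = 1/3:2/3]
   → D = (2/3, 1/3)
3. B_x = -6  [DA ∥ BF ∩ AF ∥ DB]
4. B_y = 14/3  [DA ∥ BF ∩ AF ∥ DB]
   → B = (-6, 14/3)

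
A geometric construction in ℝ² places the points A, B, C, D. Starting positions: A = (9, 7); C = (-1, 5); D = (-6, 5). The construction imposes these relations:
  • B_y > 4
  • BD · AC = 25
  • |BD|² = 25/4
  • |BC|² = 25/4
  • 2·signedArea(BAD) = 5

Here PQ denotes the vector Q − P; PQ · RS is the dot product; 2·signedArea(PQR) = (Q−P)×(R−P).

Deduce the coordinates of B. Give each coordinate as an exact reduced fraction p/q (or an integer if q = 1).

1. B_x = -7/2  [BD · AC = 25 ∩ 2·signedArea(BAD) = 5]
2. B_y = 5  [BD · AC = 25 ∩ 2·signedArea(BAD) = 5]
   → B = (-7/2, 5)

B = (-7/2, 5)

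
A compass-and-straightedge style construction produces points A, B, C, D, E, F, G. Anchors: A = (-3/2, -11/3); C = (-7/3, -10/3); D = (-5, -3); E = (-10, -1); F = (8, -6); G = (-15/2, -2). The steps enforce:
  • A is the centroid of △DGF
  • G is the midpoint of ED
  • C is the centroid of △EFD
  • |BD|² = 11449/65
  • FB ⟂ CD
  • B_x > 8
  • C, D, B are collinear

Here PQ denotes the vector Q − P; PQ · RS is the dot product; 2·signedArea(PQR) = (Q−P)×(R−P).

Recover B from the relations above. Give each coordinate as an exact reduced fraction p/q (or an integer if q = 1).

1. B_x = 531/65  [C, D, B are collinear ∩ FB ⟂ CD]
2. B_y = -302/65  [C, D, B are collinear ∩ FB ⟂ CD]
   → B = (531/65, -302/65)

B = (531/65, -302/65)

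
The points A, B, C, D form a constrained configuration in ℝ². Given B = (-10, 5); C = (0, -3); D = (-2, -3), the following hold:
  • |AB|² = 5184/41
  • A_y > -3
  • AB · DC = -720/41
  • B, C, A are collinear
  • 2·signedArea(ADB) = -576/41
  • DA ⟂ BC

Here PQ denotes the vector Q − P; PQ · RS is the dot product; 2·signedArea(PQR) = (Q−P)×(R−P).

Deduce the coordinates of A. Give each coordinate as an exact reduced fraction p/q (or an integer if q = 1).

A = (-50/41, -83/41)

1. A_x = -50/41  [B, C, A are collinear ∩ DA ⟂ BC]
2. A_y = -83/41  [B, C, A are collinear ∩ DA ⟂ BC]
   → A = (-50/41, -83/41)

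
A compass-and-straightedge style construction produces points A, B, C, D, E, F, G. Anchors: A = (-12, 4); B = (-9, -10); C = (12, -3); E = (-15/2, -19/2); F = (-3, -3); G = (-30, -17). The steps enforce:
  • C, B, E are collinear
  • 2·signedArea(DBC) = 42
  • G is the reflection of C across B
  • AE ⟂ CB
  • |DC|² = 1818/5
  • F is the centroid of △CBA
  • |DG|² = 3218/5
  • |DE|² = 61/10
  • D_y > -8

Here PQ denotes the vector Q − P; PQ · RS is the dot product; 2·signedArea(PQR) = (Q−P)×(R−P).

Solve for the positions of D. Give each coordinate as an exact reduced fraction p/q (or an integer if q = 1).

D = (-33/5, -36/5)

1. D_x = -33/5  [line -7·x + 21·y + 105 = 0 ∩ |DG|² = 3218/5]
2. D_y = -36/5  [line -7·x + 21·y + 105 = 0 ∩ |DG|² = 3218/5]
   → D = (-33/5, -36/5)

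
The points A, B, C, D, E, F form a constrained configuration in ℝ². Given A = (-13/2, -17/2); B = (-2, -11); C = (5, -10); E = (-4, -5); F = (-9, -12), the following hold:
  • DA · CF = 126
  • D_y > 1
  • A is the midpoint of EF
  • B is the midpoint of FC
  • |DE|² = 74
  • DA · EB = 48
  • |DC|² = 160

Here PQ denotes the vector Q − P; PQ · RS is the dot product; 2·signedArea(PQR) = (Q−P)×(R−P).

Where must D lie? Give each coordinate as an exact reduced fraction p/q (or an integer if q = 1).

D = (1, 2)

1. D_x = 1  [DA · CF = 126 ∩ DA · EB = 48]
2. D_y = 2  [DA · CF = 126 ∩ DA · EB = 48]
   → D = (1, 2)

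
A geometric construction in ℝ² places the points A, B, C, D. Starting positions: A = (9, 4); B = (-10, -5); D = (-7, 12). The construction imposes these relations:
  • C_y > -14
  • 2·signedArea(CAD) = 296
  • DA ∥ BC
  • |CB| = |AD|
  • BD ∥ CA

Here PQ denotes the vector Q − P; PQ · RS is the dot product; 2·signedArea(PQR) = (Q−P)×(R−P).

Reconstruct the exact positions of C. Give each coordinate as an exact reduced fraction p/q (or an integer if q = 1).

C = (6, -13)

1. C_x = 6  [BD ∥ CA ∩ DA ∥ BC]
2. C_y = -13  [BD ∥ CA ∩ DA ∥ BC]
   → C = (6, -13)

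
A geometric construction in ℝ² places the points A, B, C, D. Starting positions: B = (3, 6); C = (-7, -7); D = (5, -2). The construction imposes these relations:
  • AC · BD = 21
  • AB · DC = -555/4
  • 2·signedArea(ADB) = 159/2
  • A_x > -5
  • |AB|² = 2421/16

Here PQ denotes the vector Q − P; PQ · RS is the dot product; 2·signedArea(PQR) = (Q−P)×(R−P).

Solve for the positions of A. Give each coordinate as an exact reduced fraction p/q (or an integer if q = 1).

1. A_x = -9/2  [2·signedArea(ADB) = 159/2 ∩ AB · DC = -555/4]
2. A_y = -15/4  [2·signedArea(ADB) = 159/2 ∩ AB · DC = -555/4]
   → A = (-9/2, -15/4)

A = (-9/2, -15/4)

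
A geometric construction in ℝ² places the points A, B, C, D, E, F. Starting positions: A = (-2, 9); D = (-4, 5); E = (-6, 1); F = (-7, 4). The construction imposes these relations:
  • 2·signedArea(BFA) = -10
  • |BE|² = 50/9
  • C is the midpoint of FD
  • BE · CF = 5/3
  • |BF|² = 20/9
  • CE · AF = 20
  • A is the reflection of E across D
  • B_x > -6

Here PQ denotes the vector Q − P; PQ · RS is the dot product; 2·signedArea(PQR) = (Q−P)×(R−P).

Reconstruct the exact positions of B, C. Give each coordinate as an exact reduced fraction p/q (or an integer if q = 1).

B = (-17/3, 10/3)
C = (-11/2, 9/2)

1. B_x = -17/3  [line -5·x + 5·y + -45 = 0 ∩ |BF|² = 20/9]
2. B_y = 10/3  [line -5·x + 5·y + -45 = 0 ∩ |BF|² = 20/9]
   → B = (-17/3, 10/3)
3. C_x = -11/2  [C is the midpoint of FD]
4. C_y = 9/2  [C is the midpoint of FD]
   → C = (-11/2, 9/2)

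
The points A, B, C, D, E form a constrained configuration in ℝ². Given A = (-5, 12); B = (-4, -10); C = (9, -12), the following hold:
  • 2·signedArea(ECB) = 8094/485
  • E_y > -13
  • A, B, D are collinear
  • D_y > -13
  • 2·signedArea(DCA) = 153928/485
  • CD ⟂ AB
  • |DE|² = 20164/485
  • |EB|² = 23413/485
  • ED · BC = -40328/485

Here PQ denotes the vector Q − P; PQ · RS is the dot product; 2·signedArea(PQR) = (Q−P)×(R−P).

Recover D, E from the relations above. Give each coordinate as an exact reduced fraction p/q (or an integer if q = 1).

1. D_x = -1883/485  [A, B, D are collinear ∩ CD ⟂ AB]
2. D_y = -6104/485  [A, B, D are collinear ∩ CD ⟂ AB]
   → D = (-1883/485, -6104/485)
3. E_x = 1241/485  [2·signedArea(ECB) = 8094/485 ∩ ED · BC = -40328/485]
4. E_y = -5962/485  [2·signedArea(ECB) = 8094/485 ∩ ED · BC = -40328/485]
   → E = (1241/485, -5962/485)

D = (-1883/485, -6104/485)
E = (1241/485, -5962/485)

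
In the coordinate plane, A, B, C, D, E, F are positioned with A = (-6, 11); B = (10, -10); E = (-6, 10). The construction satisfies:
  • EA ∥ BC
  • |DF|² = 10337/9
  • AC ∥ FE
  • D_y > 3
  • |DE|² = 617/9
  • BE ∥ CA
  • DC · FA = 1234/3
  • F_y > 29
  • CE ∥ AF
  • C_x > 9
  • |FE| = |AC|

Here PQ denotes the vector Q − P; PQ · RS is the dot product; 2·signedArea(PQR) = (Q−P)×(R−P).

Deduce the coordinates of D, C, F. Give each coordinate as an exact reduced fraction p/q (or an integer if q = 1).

1. C_x = 10  [BE ∥ CA ∩ EA ∥ BC]
2. C_y = -9  [BE ∥ CA ∩ EA ∥ BC]
   → C = (10, -9)
3. F_x = -22  [AC ∥ FE ∩ CE ∥ AF]
4. F_y = 30  [AC ∥ FE ∩ CE ∥ AF]
   → F = (-22, 30)
5. D_x = -2/3  [line -16·x + 19·y + -241/3 = 0 ∩ |DE|² = 617/9]
6. D_y = 11/3  [line -16·x + 19·y + -241/3 = 0 ∩ |DE|² = 617/9]
   → D = (-2/3, 11/3)

C = (10, -9)
D = (-2/3, 11/3)
F = (-22, 30)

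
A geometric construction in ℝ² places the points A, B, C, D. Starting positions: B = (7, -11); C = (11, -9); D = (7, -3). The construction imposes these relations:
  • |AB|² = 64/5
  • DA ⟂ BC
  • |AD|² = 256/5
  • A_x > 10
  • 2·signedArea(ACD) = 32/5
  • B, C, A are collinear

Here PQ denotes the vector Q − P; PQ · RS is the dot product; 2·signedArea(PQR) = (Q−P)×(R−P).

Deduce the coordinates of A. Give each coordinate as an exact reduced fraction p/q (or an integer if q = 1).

1. A_x = 51/5  [B, C, A are collinear ∩ DA ⟂ BC]
2. A_y = -47/5  [B, C, A are collinear ∩ DA ⟂ BC]
   → A = (51/5, -47/5)

A = (51/5, -47/5)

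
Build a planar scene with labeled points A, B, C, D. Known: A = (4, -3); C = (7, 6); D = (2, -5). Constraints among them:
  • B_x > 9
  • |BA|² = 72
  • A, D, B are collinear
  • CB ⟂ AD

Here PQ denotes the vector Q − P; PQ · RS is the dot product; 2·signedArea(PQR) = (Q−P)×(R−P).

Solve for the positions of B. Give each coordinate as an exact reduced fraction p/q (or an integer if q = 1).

B = (10, 3)

1. B_x = 10  [A, D, B are collinear ∩ CB ⟂ AD]
2. B_y = 3  [A, D, B are collinear ∩ CB ⟂ AD]
   → B = (10, 3)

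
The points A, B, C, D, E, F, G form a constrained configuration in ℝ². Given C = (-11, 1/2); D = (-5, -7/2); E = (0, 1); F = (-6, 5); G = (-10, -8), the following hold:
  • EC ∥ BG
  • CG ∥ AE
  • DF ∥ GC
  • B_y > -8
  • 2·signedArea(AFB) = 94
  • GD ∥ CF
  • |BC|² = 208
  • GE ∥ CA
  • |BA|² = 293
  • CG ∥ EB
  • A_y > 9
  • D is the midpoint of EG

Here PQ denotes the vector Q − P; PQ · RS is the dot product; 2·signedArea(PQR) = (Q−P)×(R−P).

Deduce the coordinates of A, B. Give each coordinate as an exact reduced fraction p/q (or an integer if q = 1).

1. A_x = -1  [CG ∥ AE ∩ GE ∥ CA]
2. A_y = 19/2  [CG ∥ AE ∩ GE ∥ CA]
   → A = (-1, 19/2)
3. B_x = 1  [EC ∥ BG ∩ CG ∥ EB]
4. B_y = -15/2  [EC ∥ BG ∩ CG ∥ EB]
   → B = (1, -15/2)

A = (-1, 19/2)
B = (1, -15/2)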